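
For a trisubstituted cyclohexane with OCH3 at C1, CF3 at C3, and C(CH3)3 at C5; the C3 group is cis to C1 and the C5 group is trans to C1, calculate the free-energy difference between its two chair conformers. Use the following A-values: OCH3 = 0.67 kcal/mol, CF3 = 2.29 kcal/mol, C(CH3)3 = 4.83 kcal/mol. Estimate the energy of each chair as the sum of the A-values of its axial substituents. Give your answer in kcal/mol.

1.87 kcal/mol

Chair I (methoxy axial, trifluoromethyl axial, tert-butyl equatorial): E = 2.96 kcal/mol.
Chair II (methoxy equatorial, trifluoromethyl equatorial, tert-butyl axial): E = 4.83 kcal/mol.
ΔE = 4.83 − 2.96 = 1.87 kcal/mol; chair I is more stable.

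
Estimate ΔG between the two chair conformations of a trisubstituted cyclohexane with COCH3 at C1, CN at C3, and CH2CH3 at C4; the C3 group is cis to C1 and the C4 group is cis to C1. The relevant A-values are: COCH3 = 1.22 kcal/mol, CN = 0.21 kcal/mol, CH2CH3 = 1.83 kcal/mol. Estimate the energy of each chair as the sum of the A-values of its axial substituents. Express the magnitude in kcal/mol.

0.40 kcal/mol

Chair I (acetyl axial, cyano axial, ethyl equatorial): E = 1.43 kcal/mol.
Chair II (acetyl equatorial, cyano equatorial, ethyl axial): E = 1.83 kcal/mol.
ΔE = 1.83 − 1.43 = 0.40 kcal/mol; chair I is more stable.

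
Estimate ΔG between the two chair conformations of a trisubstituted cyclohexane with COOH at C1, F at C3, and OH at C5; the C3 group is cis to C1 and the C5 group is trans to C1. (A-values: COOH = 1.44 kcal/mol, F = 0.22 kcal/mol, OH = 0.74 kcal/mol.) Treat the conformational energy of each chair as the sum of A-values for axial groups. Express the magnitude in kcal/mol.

Chair I (carboxyl axial, fluoro axial, hydroxyl equatorial): E = 1.66 kcal/mol.
Chair II (carboxyl equatorial, fluoro equatorial, hydroxyl axial): E = 0.74 kcal/mol.
ΔE = 1.66 − 0.74 = 0.92 kcal/mol; chair II is more stable.

0.92 kcal/mol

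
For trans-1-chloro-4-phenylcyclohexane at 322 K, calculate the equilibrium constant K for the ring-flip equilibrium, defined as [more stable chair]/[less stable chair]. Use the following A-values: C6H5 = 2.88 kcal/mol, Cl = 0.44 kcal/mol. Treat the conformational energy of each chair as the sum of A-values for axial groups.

K ≈ 179

C1 and C4 have opposite parity, so for the trans isomer the two substituents are e,e in one chair and a,a in the other.
Chair I (phenyl axial, chloro axial): E = 3.32 kcal/mol; chair II (phenyl equatorial, chloro equatorial): E = 0.00 kcal/mol.
ΔG = 3.32 kcal/mol between the two chairs.
K = exp(ΔG/RT) with R = 1.987×10⁻³ kcal mol⁻¹ K⁻¹ and T = 322 K gives K ≈ 179.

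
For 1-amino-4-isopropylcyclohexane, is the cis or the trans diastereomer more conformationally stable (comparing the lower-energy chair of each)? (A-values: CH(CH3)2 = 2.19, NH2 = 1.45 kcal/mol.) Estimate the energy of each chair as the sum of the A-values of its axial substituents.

At 1,4 positions (parity opposite): cis → (a,e or e,a); trans → (e,e or a,a).
Best chair for cis: E = 1.45 kcal/mol; best chair for trans: E = 0.00 kcal/mol.
The trans isomer is lower by 1.45 kcal/mol.

trans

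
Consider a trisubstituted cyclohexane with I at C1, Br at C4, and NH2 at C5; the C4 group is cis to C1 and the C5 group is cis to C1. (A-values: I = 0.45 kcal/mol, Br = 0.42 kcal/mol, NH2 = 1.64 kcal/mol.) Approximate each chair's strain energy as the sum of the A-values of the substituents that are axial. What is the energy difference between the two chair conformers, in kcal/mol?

Chair I (iodo axial, bromo equatorial, amino axial): E = 2.09 kcal/mol.
Chair II (iodo equatorial, bromo axial, amino equatorial): E = 0.42 kcal/mol.
ΔE = 2.09 − 0.42 = 1.67 kcal/mol; chair II is more stable.

1.67 kcal/mol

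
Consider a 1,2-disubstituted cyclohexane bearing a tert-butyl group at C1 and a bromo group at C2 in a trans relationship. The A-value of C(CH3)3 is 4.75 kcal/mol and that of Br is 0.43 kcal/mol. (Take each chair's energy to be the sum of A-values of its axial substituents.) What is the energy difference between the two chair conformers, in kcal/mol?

5.18 kcal/mol

C1 and C2 have opposite parity, so for the trans isomer the two substituents are e,e in one chair and a,a in the other.
Chair I (tert-butyl axial, bromo axial): E = 5.18 kcal/mol.
Chair II (tert-butyl equatorial, bromo equatorial): E = 0.00 kcal/mol.
ΔE = 5.18 − 0.00 = 5.18 kcal/mol; chair II is more stable.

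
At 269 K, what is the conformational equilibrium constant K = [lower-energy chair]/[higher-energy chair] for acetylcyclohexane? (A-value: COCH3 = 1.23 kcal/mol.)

K ≈ 9.99

One chair has the acetyl group axial (E = 1.23 kcal/mol) and the other has it equatorial (E = 0).
ΔG = 1.23 kcal/mol between the two chairs.
K = exp(ΔG/RT) with R = 1.987×10⁻³ kcal mol⁻¹ K⁻¹ and T = 269 K gives K ≈ 9.99.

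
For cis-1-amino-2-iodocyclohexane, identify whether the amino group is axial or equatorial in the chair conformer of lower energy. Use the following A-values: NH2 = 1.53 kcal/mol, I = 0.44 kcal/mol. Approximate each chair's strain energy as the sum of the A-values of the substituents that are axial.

C1 and C2 have opposite parity, so for the cis isomer the two substituents are one axial and one equatorial in each chair.
Chair I (amino axial, iodo equatorial): E = 1.53 kcal/mol.
Chair II (amino equatorial, iodo axial): E = 0.44 kcal/mol.
Chair II is the more stable (lower-energy) conformer, and in that chair the amino group is equatorial.

equatorial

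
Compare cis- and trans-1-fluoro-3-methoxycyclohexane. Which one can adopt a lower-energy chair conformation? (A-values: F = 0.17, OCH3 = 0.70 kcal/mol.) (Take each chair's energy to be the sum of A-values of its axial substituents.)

At 1,3 positions (parity same): cis → (e,e or a,a); trans → (a,e or e,a).
Best chair for cis: E = 0.00 kcal/mol; best chair for trans: E = 0.17 kcal/mol.
The cis isomer is lower by 0.17 kcal/mol.

cis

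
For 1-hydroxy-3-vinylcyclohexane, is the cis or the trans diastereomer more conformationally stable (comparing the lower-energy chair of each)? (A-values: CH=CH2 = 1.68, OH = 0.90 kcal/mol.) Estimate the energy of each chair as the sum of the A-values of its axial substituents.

cis

At 1,3 positions (parity same): cis → (e,e or a,a); trans → (a,e or e,a).
Best chair for cis: E = 0.00 kcal/mol; best chair for trans: E = 0.90 kcal/mol.
The cis isomer is lower by 0.90 kcal/mol.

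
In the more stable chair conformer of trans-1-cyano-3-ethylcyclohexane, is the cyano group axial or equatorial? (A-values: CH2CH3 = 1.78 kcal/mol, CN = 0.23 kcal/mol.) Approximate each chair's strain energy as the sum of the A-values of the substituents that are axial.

axial

C1 and C3 have the same parity, so for the trans isomer the two substituents are one axial and one equatorial in each chair.
Chair I (ethyl axial, cyano equatorial): E = 1.78 kcal/mol.
Chair II (ethyl equatorial, cyano axial): E = 0.23 kcal/mol.
Chair II is the more stable (lower-energy) conformer, and in that chair the cyano group is axial.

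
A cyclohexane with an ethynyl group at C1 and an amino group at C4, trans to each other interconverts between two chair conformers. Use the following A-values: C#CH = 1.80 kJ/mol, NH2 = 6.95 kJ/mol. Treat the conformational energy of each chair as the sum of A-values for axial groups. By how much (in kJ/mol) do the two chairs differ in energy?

C1 and C4 have opposite parity, so for the trans isomer the two substituents are e,e in one chair and a,a in the other.
Chair I (ethynyl axial, amino axial): E = 8.75 kJ/mol.
Chair II (ethynyl equatorial, amino equatorial): E = 0.00 kJ/mol.
ΔE = 8.75 − 0.00 = 8.75 kJ/mol; chair II is more stable.

8.75 kJ/mol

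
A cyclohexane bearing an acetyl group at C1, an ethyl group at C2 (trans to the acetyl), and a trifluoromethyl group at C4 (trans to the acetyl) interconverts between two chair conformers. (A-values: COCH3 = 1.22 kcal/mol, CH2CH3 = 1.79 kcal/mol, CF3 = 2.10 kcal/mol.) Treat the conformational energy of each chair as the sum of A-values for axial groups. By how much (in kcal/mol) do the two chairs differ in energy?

Chair I (acetyl axial, ethyl axial, trifluoromethyl axial): E = 5.11 kcal/mol.
Chair II (acetyl equatorial, ethyl equatorial, trifluoromethyl equatorial): E = 0.00 kcal/mol.
ΔE = 5.11 − 0.00 = 5.11 kcal/mol; chair II is more stable.

5.11 kcal/mol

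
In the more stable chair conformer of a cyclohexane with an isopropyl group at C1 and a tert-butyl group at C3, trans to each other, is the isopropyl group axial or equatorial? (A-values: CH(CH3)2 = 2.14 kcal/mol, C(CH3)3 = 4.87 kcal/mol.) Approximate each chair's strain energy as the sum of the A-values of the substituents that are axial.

axial

C1 and C3 have the same parity, so for the trans isomer the two substituents are one axial and one equatorial in each chair.
Chair I (isopropyl axial, tert-butyl equatorial): E = 2.14 kcal/mol.
Chair II (isopropyl equatorial, tert-butyl axial): E = 4.87 kcal/mol.
Chair I is the more stable (lower-energy) conformer, and in that chair the isopropyl group is axial.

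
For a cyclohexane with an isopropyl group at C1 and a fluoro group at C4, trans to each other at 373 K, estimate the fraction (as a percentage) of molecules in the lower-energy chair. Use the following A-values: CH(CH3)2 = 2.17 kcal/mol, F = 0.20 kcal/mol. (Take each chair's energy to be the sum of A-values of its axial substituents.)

C1 and C4 have opposite parity, so for the trans isomer the two substituents are e,e in one chair and a,a in the other.
Chair I (isopropyl axial, fluoro axial): E = 2.37 kcal/mol; chair II (isopropyl equatorial, fluoro equatorial): E = 0.00 kcal/mol.
ΔG = 2.37 kcal/mol between the two chairs.
K = exp(ΔG/RT) with R = 1.987×10⁻³ kcal mol⁻¹ K⁻¹ and T = 373 K gives K ≈ 24.5.
Fraction in the lower-energy chair = K/(K+1) = 96.1%.

96.1%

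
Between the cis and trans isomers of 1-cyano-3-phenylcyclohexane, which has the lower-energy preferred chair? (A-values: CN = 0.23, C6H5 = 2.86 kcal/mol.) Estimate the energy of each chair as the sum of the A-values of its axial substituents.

cis

At 1,3 positions (parity same): cis → (e,e or a,a); trans → (a,e or e,a).
Best chair for cis: E = 0.00 kcal/mol; best chair for trans: E = 0.23 kcal/mol.
The cis isomer is lower by 0.23 kcal/mol.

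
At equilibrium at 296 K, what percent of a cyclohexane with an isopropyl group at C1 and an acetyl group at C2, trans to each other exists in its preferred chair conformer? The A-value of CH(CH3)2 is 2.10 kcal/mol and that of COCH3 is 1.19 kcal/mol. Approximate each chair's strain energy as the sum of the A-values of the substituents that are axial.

99.6%

C1 and C2 have opposite parity, so for the trans isomer the two substituents are e,e in one chair and a,a in the other.
Chair I (isopropyl axial, acetyl axial): E = 3.29 kcal/mol; chair II (isopropyl equatorial, acetyl equatorial): E = 0.00 kcal/mol.
ΔG = 3.29 kcal/mol between the two chairs.
K = exp(ΔG/RT) with R = 1.987×10⁻³ kcal mol⁻¹ K⁻¹ and T = 296 K gives K ≈ 269.
Fraction in the lower-energy chair = K/(K+1) = 99.6%.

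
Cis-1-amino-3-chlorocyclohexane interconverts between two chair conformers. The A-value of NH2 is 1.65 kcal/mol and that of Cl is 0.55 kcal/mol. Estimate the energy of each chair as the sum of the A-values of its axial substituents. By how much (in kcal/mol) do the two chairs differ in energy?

2.20 kcal/mol

C1 and C3 have the same parity, so for the cis isomer the two substituents are e,e in one chair and a,a in the other.
Chair I (amino axial, chloro axial): E = 2.20 kcal/mol.
Chair II (amino equatorial, chloro equatorial): E = 0.00 kcal/mol.
ΔE = 2.20 − 0.00 = 2.20 kcal/mol; chair II is more stable.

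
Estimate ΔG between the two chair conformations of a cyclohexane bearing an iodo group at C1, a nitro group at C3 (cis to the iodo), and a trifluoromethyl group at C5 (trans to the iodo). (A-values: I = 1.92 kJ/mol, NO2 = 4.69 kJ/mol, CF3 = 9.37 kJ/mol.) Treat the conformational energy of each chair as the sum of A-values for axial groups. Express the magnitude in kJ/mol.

2.76 kJ/mol

Chair I (iodo axial, nitro axial, trifluoromethyl equatorial): E = 6.61 kJ/mol.
Chair II (iodo equatorial, nitro equatorial, trifluoromethyl axial): E = 9.37 kJ/mol.
ΔE = 9.37 − 6.61 = 2.76 kJ/mol; chair I is more stable.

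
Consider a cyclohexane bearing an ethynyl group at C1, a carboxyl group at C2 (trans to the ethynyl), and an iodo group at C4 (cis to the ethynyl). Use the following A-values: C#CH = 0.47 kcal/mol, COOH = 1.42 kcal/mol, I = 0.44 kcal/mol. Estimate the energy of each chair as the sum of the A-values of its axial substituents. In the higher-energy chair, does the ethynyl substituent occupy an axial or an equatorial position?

Chair I (ethynyl axial, carboxyl axial, iodo equatorial): E = 1.89 kcal/mol.
Chair II (ethynyl equatorial, carboxyl equatorial, iodo axial): E = 0.44 kcal/mol.
Chair I is the less stable (higher-energy) conformer, and in that chair the ethynyl group is axial.

axial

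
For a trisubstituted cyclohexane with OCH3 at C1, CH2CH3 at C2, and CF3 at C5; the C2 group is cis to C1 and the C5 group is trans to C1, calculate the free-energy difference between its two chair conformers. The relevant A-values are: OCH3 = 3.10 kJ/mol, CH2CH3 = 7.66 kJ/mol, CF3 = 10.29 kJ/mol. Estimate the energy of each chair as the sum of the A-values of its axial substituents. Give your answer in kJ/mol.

Chair I (methoxy axial, ethyl equatorial, trifluoromethyl equatorial): E = 3.10 kJ/mol.
Chair II (methoxy equatorial, ethyl axial, trifluoromethyl axial): E = 17.95 kJ/mol.
ΔE = 17.95 − 3.10 = 14.85 kJ/mol; chair I is more stable.

14.85 kJ/mol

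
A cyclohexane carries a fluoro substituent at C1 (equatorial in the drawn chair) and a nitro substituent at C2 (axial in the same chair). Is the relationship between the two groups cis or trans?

cis

C1 and C2 have opposite parity, so their axial bonds point in opposite directions.
With opposite-parity carbons, two substituents on the same face are one axial and one equatorial; opposite faces give both axial or both equatorial.
Here the groups are equatorial/axial → same face → cis.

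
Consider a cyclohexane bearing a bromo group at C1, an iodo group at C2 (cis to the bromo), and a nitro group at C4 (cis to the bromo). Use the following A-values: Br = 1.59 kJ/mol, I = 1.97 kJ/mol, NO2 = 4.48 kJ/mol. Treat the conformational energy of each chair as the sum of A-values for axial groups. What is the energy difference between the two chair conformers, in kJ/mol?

4.86 kJ/mol

Chair I (bromo axial, iodo equatorial, nitro equatorial): E = 1.59 kJ/mol.
Chair II (bromo equatorial, iodo axial, nitro axial): E = 6.45 kJ/mol.
ΔE = 6.45 − 1.59 = 4.86 kJ/mol; chair I is more stable.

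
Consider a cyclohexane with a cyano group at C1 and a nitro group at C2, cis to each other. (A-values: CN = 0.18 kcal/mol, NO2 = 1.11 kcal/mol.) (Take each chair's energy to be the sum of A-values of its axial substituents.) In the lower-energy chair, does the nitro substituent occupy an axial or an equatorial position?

equatorial

C1 and C2 have opposite parity, so for the cis isomer the two substituents are one axial and one equatorial in each chair.
Chair I (cyano axial, nitro equatorial): E = 0.18 kcal/mol.
Chair II (cyano equatorial, nitro axial): E = 1.11 kcal/mol.
Chair I is the more stable (lower-energy) conformer, and in that chair the nitro group is equatorial.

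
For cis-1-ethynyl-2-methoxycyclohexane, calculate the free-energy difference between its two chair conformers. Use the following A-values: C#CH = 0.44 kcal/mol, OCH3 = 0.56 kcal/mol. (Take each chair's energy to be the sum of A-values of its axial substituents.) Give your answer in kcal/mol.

C1 and C2 have opposite parity, so for the cis isomer the two substituents are one axial and one equatorial in each chair.
Chair I (ethynyl axial, methoxy equatorial): E = 0.44 kcal/mol.
Chair II (ethynyl equatorial, methoxy axial): E = 0.56 kcal/mol.
ΔE = 0.56 − 0.44 = 0.12 kcal/mol; chair I is more stable.

0.12 kcal/mol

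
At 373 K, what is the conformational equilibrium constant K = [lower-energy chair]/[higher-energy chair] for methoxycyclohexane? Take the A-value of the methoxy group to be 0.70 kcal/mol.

K ≈ 2.57

One chair has the methoxy group axial (E = 0.70 kcal/mol) and the other has it equatorial (E = 0).
ΔG = 0.70 kcal/mol between the two chairs.
K = exp(ΔG/RT) with R = 1.987×10⁻³ kcal mol⁻¹ K⁻¹ and T = 373 K gives K ≈ 2.57.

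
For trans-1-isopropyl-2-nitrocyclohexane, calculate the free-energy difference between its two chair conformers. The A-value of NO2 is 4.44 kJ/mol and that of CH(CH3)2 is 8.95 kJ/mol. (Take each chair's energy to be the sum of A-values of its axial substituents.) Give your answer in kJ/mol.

C1 and C2 have opposite parity, so for the trans isomer the two substituents are e,e in one chair and a,a in the other.
Chair I (nitro axial, isopropyl axial): E = 13.39 kJ/mol.
Chair II (nitro equatorial, isopropyl equatorial): E = 0.00 kJ/mol.
ΔE = 13.39 − 0.00 = 13.39 kJ/mol; chair II is more stable.

13.39 kJ/mol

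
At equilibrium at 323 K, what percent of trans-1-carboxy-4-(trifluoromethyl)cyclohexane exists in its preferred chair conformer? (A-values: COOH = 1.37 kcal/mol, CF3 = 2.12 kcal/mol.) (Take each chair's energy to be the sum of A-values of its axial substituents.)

C1 and C4 have opposite parity, so for the trans isomer the two substituents are e,e in one chair and a,a in the other.
Chair I (carboxyl axial, trifluoromethyl axial): E = 3.49 kcal/mol; chair II (carboxyl equatorial, trifluoromethyl equatorial): E = 0.00 kcal/mol.
ΔG = 3.49 kcal/mol between the two chairs.
K = exp(ΔG/RT) with R = 1.987×10⁻³ kcal mol⁻¹ K⁻¹ and T = 323 K gives K ≈ 230.
Fraction in the lower-energy chair = K/(K+1) = 99.6%.

99.6%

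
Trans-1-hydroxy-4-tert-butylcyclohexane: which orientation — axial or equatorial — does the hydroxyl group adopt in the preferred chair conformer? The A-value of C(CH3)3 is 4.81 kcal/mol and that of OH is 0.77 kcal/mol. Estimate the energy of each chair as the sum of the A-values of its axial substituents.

equatorial

C1 and C4 have opposite parity, so for the trans isomer the two substituents are e,e in one chair and a,a in the other.
Chair I (tert-butyl axial, hydroxyl axial): E = 5.58 kcal/mol.
Chair II (tert-butyl equatorial, hydroxyl equatorial): E = 0.00 kcal/mol.
Chair II is the more stable (lower-energy) conformer, and in that chair the hydroxyl group is equatorial.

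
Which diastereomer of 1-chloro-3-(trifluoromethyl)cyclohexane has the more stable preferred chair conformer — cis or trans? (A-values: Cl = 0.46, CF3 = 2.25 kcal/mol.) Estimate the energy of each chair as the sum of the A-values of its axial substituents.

cis

At 1,3 positions (parity same): cis → (e,e or a,a); trans → (a,e or e,a).
Best chair for cis: E = 0.00 kcal/mol; best chair for trans: E = 0.46 kcal/mol.
The cis isomer is lower by 0.46 kcal/mol.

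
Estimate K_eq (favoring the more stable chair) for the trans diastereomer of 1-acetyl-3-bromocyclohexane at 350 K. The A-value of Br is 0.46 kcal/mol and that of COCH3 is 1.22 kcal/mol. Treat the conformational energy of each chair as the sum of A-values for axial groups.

C1 and C3 have the same parity, so for the trans isomer the two substituents are one axial and one equatorial in each chair.
Chair I (bromo axial, acetyl equatorial): E = 0.46 kcal/mol; chair II (bromo equatorial, acetyl axial): E = 1.22 kcal/mol.
ΔG = 0.76 kcal/mol between the two chairs.
K = exp(ΔG/RT) with R = 1.987×10⁻³ kcal mol⁻¹ K⁻¹ and T = 350 K gives K ≈ 2.98.

K ≈ 2.98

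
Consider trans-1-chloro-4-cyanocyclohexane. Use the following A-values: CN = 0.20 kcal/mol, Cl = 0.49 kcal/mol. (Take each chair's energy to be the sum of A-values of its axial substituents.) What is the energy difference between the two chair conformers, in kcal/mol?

C1 and C4 have opposite parity, so for the trans isomer the two substituents are e,e in one chair and a,a in the other.
Chair I (cyano axial, chloro axial): E = 0.69 kcal/mol.
Chair II (cyano equatorial, chloro equatorial): E = 0.00 kcal/mol.
ΔE = 0.69 − 0.00 = 0.69 kcal/mol; chair II is more stable.

0.69 kcal/mol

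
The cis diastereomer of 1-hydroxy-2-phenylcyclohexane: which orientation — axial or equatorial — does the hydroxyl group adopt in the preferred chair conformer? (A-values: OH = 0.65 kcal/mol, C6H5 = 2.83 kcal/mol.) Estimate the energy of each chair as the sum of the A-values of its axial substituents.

axial

C1 and C2 have opposite parity, so for the cis isomer the two substituents are one axial and one equatorial in each chair.
Chair I (hydroxyl axial, phenyl equatorial): E = 0.65 kcal/mol.
Chair II (hydroxyl equatorial, phenyl axial): E = 2.83 kcal/mol.
Chair I is the more stable (lower-energy) conformer, and in that chair the hydroxyl group is axial.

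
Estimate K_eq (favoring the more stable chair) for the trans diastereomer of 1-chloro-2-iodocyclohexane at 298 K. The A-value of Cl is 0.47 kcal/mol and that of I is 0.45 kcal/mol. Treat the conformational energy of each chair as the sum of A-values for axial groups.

K ≈ 4.73

C1 and C2 have opposite parity, so for the trans isomer the two substituents are e,e in one chair and a,a in the other.
Chair I (chloro axial, iodo axial): E = 0.92 kcal/mol; chair II (chloro equatorial, iodo equatorial): E = 0.00 kcal/mol.
ΔG = 0.92 kcal/mol between the two chairs.
K = exp(ΔG/RT) with R = 1.987×10⁻³ kcal mol⁻¹ K⁻¹ and T = 298 K gives K ≈ 4.73.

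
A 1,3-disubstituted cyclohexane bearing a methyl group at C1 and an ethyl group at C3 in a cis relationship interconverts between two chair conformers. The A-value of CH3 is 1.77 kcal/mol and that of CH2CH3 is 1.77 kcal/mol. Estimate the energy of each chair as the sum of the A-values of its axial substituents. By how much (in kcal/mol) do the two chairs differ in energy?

C1 and C3 have the same parity, so for the cis isomer the two substituents are e,e in one chair and a,a in the other.
Chair I (methyl axial, ethyl axial): E = 3.54 kcal/mol.
Chair II (methyl equatorial, ethyl equatorial): E = 0.00 kcal/mol.
ΔE = 3.54 − 0.00 = 3.54 kcal/mol; chair II is more stable.

3.54 kcal/mol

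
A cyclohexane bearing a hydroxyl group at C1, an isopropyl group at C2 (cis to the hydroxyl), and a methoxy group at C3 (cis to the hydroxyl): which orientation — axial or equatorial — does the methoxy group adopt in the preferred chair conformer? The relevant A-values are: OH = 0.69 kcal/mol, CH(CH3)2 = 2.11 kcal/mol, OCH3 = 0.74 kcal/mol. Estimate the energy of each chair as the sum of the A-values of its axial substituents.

Chair I (hydroxyl axial, isopropyl equatorial, methoxy axial): E = 1.43 kcal/mol.
Chair II (hydroxyl equatorial, isopropyl axial, methoxy equatorial): E = 2.11 kcal/mol.
Chair I is the more stable (lower-energy) conformer, and in that chair the methoxy group is axial.

axial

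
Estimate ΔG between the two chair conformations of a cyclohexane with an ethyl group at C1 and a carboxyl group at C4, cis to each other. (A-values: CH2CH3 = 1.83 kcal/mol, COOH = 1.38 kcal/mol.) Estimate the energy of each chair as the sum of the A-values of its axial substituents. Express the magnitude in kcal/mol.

0.45 kcal/mol

C1 and C4 have opposite parity, so for the cis isomer the two substituents are one axial and one equatorial in each chair.
Chair I (ethyl axial, carboxyl equatorial): E = 1.83 kcal/mol.
Chair II (ethyl equatorial, carboxyl axial): E = 1.38 kcal/mol.
ΔE = 1.83 − 1.38 = 0.45 kcal/mol; chair II is more stable.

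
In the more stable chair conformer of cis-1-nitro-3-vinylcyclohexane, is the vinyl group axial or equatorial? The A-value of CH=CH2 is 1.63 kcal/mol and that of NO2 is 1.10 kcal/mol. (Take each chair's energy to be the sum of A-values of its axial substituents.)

C1 and C3 have the same parity, so for the cis isomer the two substituents are e,e in one chair and a,a in the other.
Chair I (vinyl axial, nitro axial): E = 2.73 kcal/mol.
Chair II (vinyl equatorial, nitro equatorial): E = 0.00 kcal/mol.
Chair II is the more stable (lower-energy) conformer, and in that chair the vinyl group is equatorial.

equatorial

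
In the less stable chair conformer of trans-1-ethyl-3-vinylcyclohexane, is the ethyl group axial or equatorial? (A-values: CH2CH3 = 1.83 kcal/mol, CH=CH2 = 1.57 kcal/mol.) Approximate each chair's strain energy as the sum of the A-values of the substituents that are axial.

C1 and C3 have the same parity, so for the trans isomer the two substituents are one axial and one equatorial in each chair.
Chair I (ethyl axial, vinyl equatorial): E = 1.83 kcal/mol.
Chair II (ethyl equatorial, vinyl axial): E = 1.57 kcal/mol.
Chair I is the less stable (higher-energy) conformer, and in that chair the ethyl group is axial.

axial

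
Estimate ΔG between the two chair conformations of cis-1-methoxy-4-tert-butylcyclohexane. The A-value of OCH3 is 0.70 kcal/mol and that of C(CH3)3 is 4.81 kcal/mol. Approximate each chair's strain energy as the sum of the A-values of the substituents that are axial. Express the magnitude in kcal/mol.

C1 and C4 have opposite parity, so for the cis isomer the two substituents are one axial and one equatorial in each chair.
Chair I (methoxy axial, tert-butyl equatorial): E = 0.70 kcal/mol.
Chair II (methoxy equatorial, tert-butyl axial): E = 4.81 kcal/mol.
ΔE = 4.81 − 0.70 = 4.11 kcal/mol; chair I is more stable.

4.11 kcal/mol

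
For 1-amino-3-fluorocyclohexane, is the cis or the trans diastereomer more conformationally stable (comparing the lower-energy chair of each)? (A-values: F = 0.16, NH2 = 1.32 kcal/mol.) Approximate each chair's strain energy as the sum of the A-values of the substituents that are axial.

At 1,3 positions (parity same): cis → (e,e or a,a); trans → (a,e or e,a).
Best chair for cis: E = 0.00 kcal/mol; best chair for trans: E = 0.16 kcal/mol.
The cis isomer is lower by 0.16 kcal/mol.

cis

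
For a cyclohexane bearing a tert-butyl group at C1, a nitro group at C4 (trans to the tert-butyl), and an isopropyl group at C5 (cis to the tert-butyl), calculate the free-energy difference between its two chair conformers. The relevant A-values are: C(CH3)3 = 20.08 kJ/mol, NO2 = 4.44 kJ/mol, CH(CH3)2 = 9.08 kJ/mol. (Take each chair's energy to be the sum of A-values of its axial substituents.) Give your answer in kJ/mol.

Chair I (tert-butyl axial, nitro axial, isopropyl axial): E = 33.60 kJ/mol.
Chair II (tert-butyl equatorial, nitro equatorial, isopropyl equatorial): E = 0.00 kJ/mol.
ΔE = 33.60 − 0.00 = 33.60 kJ/mol; chair II is more stable.

33.60 kJ/mol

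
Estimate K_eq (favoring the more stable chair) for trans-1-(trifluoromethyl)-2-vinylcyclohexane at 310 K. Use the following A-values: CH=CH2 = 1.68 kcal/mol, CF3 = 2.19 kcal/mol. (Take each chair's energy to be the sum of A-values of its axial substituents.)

C1 and C2 have opposite parity, so for the trans isomer the two substituents are e,e in one chair and a,a in the other.
Chair I (vinyl axial, trifluoromethyl axial): E = 3.87 kcal/mol; chair II (vinyl equatorial, trifluoromethyl equatorial): E = 0.00 kcal/mol.
ΔG = 3.87 kcal/mol between the two chairs.
K = exp(ΔG/RT) with R = 1.987×10⁻³ kcal mol⁻¹ K⁻¹ and T = 310 K gives K ≈ 535.

K ≈ 535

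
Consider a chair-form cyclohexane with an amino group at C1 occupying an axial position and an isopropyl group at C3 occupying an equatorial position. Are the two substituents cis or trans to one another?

trans

C1 and C3 have the same parity, so their axial bonds point in the same direction.
With same-parity carbons, two substituents on the same face are both axial or both equatorial; opposite faces give one of each.
Here the groups are axial/equatorial → opposite face → trans.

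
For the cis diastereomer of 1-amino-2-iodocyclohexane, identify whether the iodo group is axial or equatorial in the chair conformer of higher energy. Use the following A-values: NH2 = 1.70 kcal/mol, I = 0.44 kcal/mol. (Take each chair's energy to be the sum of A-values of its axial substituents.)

C1 and C2 have opposite parity, so for the cis isomer the two substituents are one axial and one equatorial in each chair.
Chair I (amino axial, iodo equatorial): E = 1.70 kcal/mol.
Chair II (amino equatorial, iodo axial): E = 0.44 kcal/mol.
Chair I is the less stable (higher-energy) conformer, and in that chair the iodo group is equatorial.

equatorial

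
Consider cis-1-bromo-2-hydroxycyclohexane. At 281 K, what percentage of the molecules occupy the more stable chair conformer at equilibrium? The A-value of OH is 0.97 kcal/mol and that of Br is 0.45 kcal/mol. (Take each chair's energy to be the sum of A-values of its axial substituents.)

71.7%

C1 and C2 have opposite parity, so for the cis isomer the two substituents are one axial and one equatorial in each chair.
Chair I (hydroxyl axial, bromo equatorial): E = 0.97 kcal/mol; chair II (hydroxyl equatorial, bromo axial): E = 0.45 kcal/mol.
ΔG = 0.52 kcal/mol between the two chairs.
K = exp(ΔG/RT) with R = 1.987×10⁻³ kcal mol⁻¹ K⁻¹ and T = 281 K gives K ≈ 2.54.
Fraction in the lower-energy chair = K/(K+1) = 71.7%.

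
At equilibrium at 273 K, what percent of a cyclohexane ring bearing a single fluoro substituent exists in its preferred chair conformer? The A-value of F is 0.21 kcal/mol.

One chair has the fluoro group axial (E = 0.21 kcal/mol) and the other has it equatorial (E = 0).
ΔG = 0.21 kcal/mol between the two chairs.
K = exp(ΔG/RT) with R = 1.987×10⁻³ kcal mol⁻¹ K⁻¹ and T = 273 K gives K ≈ 1.47.
Fraction in the lower-energy chair = K/(K+1) = 59.6%.

59.6%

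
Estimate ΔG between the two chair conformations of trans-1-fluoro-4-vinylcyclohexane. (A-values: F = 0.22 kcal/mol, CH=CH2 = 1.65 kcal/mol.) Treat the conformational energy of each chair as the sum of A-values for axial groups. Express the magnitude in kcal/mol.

1.87 kcal/mol

C1 and C4 have opposite parity, so for the trans isomer the two substituents are e,e in one chair and a,a in the other.
Chair I (fluoro axial, vinyl axial): E = 1.87 kcal/mol.
Chair II (fluoro equatorial, vinyl equatorial): E = 0.00 kcal/mol.
ΔE = 1.87 − 0.00 = 1.87 kcal/mol; chair II is more stable.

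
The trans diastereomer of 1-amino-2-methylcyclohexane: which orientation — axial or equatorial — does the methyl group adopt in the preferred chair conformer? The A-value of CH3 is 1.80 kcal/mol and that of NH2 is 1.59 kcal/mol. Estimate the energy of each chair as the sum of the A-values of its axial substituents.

C1 and C2 have opposite parity, so for the trans isomer the two substituents are e,e in one chair and a,a in the other.
Chair I (methyl axial, amino axial): E = 3.39 kcal/mol.
Chair II (methyl equatorial, amino equatorial): E = 0.00 kcal/mol.
Chair II is the more stable (lower-energy) conformer, and in that chair the methyl group is equatorial.

equatorial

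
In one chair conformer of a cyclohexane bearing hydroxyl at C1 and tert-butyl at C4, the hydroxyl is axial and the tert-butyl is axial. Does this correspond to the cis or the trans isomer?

C1 and C4 have opposite parity, so their axial bonds point in opposite directions.
With opposite-parity carbons, two substituents on the same face are one axial and one equatorial; opposite faces give both axial or both equatorial.
Here the groups are axial/axial → opposite face → trans.

trans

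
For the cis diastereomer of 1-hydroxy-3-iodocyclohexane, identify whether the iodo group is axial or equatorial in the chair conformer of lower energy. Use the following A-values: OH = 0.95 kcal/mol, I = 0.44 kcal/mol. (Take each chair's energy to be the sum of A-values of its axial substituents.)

equatorial

C1 and C3 have the same parity, so for the cis isomer the two substituents are e,e in one chair and a,a in the other.
Chair I (hydroxyl axial, iodo axial): E = 1.39 kcal/mol.
Chair II (hydroxyl equatorial, iodo equatorial): E = 0.00 kcal/mol.
Chair II is the more stable (lower-energy) conformer, and in that chair the iodo group is equatorial.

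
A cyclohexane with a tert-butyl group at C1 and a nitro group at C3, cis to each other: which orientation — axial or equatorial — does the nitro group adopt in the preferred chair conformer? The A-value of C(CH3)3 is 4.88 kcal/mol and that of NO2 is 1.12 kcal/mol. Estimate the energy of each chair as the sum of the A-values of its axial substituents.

equatorial

C1 and C3 have the same parity, so for the cis isomer the two substituents are e,e in one chair and a,a in the other.
Chair I (tert-butyl axial, nitro axial): E = 6.00 kcal/mol.
Chair II (tert-butyl equatorial, nitro equatorial): E = 0.00 kcal/mol.
Chair II is the more stable (lower-energy) conformer, and in that chair the nitro group is equatorial.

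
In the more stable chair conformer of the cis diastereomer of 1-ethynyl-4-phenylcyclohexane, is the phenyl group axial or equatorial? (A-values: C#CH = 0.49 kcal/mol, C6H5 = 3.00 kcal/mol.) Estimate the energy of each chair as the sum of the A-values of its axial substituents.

equatorial

C1 and C4 have opposite parity, so for the cis isomer the two substituents are one axial and one equatorial in each chair.
Chair I (ethynyl axial, phenyl equatorial): E = 0.49 kcal/mol.
Chair II (ethynyl equatorial, phenyl axial): E = 3.00 kcal/mol.
Chair I is the more stable (lower-energy) conformer, and in that chair the phenyl group is equatorial.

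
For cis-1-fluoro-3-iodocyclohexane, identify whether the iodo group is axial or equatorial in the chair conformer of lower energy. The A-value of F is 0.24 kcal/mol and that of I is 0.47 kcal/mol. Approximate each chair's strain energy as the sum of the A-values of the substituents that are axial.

C1 and C3 have the same parity, so for the cis isomer the two substituents are e,e in one chair and a,a in the other.
Chair I (fluoro axial, iodo axial): E = 0.71 kcal/mol.
Chair II (fluoro equatorial, iodo equatorial): E = 0.00 kcal/mol.
Chair II is the more stable (lower-energy) conformer, and in that chair the iodo group is equatorial.

equatorial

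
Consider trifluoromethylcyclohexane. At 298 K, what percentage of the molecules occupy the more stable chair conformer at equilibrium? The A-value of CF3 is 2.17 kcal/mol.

One chair has the trifluoromethyl group axial (E = 2.17 kcal/mol) and the other has it equatorial (E = 0).
ΔG = 2.17 kcal/mol between the two chairs.
K = exp(ΔG/RT) with R = 1.987×10⁻³ kcal mol⁻¹ K⁻¹ and T = 298 K gives K ≈ 39.
Fraction in the lower-energy chair = K/(K+1) = 97.5%.

97.5%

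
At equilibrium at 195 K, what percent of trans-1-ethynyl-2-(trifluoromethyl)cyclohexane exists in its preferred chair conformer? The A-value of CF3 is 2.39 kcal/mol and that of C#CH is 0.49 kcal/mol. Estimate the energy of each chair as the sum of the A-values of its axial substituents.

99.9%

C1 and C2 have opposite parity, so for the trans isomer the two substituents are e,e in one chair and a,a in the other.
Chair I (trifluoromethyl axial, ethynyl axial): E = 2.88 kcal/mol; chair II (trifluoromethyl equatorial, ethynyl equatorial): E = 0.00 kcal/mol.
ΔG = 2.88 kcal/mol between the two chairs.
K = exp(ΔG/RT) with R = 1.987×10⁻³ kcal mol⁻¹ K⁻¹ and T = 195 K gives K ≈ 1.69e+03.
Fraction in the lower-energy chair = K/(K+1) = 99.9%.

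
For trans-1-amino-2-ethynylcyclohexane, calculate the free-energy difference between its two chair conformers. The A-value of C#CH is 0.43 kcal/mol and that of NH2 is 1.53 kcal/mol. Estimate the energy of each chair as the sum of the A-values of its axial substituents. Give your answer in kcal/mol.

1.96 kcal/mol

C1 and C2 have opposite parity, so for the trans isomer the two substituents are e,e in one chair and a,a in the other.
Chair I (ethynyl axial, amino axial): E = 1.96 kcal/mol.
Chair II (ethynyl equatorial, amino equatorial): E = 0.00 kcal/mol.
ΔE = 1.96 − 0.00 = 1.96 kcal/mol; chair II is more stable.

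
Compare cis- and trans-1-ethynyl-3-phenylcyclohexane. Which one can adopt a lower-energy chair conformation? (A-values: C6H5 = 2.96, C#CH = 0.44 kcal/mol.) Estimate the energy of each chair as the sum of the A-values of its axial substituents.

At 1,3 positions (parity same): cis → (e,e or a,a); trans → (a,e or e,a).
Best chair for cis: E = 0.00 kcal/mol; best chair for trans: E = 0.44 kcal/mol.
The cis isomer is lower by 0.44 kcal/mol.

cis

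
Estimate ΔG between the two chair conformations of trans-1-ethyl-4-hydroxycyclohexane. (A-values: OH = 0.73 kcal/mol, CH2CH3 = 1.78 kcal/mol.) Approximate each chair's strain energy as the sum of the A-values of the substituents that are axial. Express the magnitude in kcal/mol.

C1 and C4 have opposite parity, so for the trans isomer the two substituents are e,e in one chair and a,a in the other.
Chair I (hydroxyl axial, ethyl axial): E = 2.51 kcal/mol.
Chair II (hydroxyl equatorial, ethyl equatorial): E = 0.00 kcal/mol.
ΔE = 2.51 − 0.00 = 2.51 kcal/mol; chair II is more stable.

2.51 kcal/mol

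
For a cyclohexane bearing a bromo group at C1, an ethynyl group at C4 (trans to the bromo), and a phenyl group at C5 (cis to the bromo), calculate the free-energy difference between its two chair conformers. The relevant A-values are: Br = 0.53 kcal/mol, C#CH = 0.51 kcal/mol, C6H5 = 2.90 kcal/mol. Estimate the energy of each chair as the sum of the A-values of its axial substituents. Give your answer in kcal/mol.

Chair I (bromo axial, ethynyl axial, phenyl axial): E = 3.94 kcal/mol.
Chair II (bromo equatorial, ethynyl equatorial, phenyl equatorial): E = 0.00 kcal/mol.
ΔE = 3.94 − 0.00 = 3.94 kcal/mol; chair II is more stable.

3.94 kcal/mol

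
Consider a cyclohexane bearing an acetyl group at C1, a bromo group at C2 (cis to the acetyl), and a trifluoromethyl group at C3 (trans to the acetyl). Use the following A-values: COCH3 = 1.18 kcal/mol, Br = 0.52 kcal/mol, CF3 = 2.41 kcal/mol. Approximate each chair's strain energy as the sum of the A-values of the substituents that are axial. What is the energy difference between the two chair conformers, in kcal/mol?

1.75 kcal/mol

Chair I (acetyl axial, bromo equatorial, trifluoromethyl equatorial): E = 1.18 kcal/mol.
Chair II (acetyl equatorial, bromo axial, trifluoromethyl axial): E = 2.93 kcal/mol.
ΔE = 2.93 − 1.18 = 1.75 kcal/mol; chair I is more stable.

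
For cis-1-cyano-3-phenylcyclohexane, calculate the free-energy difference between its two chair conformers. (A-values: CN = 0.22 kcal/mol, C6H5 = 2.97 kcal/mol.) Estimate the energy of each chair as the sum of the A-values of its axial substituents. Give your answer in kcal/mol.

C1 and C3 have the same parity, so for the cis isomer the two substituents are e,e in one chair and a,a in the other.
Chair I (cyano axial, phenyl axial): E = 3.19 kcal/mol.
Chair II (cyano equatorial, phenyl equatorial): E = 0.00 kcal/mol.
ΔE = 3.19 − 0.00 = 3.19 kcal/mol; chair II is more stable.

3.19 kcal/mol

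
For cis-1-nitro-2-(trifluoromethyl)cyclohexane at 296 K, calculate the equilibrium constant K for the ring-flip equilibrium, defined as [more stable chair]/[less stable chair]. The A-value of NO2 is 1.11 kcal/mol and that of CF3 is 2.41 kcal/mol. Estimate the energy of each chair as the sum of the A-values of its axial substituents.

K ≈ 9.12

C1 and C2 have opposite parity, so for the cis isomer the two substituents are one axial and one equatorial in each chair.
Chair I (nitro axial, trifluoromethyl equatorial): E = 1.11 kcal/mol; chair II (nitro equatorial, trifluoromethyl axial): E = 2.41 kcal/mol.
ΔG = 1.30 kcal/mol between the two chairs.
K = exp(ΔG/RT) with R = 1.987×10⁻³ kcal mol⁻¹ K⁻¹ and T = 296 K gives K ≈ 9.12.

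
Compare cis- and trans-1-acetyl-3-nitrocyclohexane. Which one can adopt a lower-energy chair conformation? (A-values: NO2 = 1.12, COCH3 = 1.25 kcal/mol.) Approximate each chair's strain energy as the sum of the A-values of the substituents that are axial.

cis

At 1,3 positions (parity same): cis → (e,e or a,a); trans → (a,e or e,a).
Best chair for cis: E = 0.00 kcal/mol; best chair for trans: E = 1.12 kcal/mol.
The cis isomer is lower by 1.12 kcal/mol.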